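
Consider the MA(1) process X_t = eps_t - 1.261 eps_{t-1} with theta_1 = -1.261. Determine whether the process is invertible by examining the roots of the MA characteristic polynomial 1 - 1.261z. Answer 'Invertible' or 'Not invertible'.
\text{Not invertible}

The MA(q) characteristic polynomial is P(z) = 1 - 1.261z.
Invertibility requires all roots to lie outside the unit circle, i.e. |z| > 1 for every root.
This is linear in z: 1 + (-1.261) z = 0  =>  z = -1/(-1.261) = 0.793021,  |z| = 0.793021.
Moduli of all roots: 0.7930.
All moduli strictly greater than 1? No.
Verdict: Not invertible.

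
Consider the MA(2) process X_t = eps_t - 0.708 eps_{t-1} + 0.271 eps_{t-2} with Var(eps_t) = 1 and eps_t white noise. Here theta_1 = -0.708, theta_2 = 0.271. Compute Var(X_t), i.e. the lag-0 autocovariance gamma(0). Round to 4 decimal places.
\gamma(0) = 1.5747

For an MA(q) process X_t = eps_t + sum_i theta_i eps_{t-i} with
Var(eps_t) = sigma^2, the variance is
  gamma(0) = sigma^2 * (1 + sum_i theta_i^2).
  sum_i theta_i^2 = (-0.708)^2 + (0.271)^2 = 0.501264 + 0.073441 = 0.574705.
  gamma(0) = 1 * (1 + 0.574705) = 1 * 1.574705 = 1.574705, which rounds to 1.5747.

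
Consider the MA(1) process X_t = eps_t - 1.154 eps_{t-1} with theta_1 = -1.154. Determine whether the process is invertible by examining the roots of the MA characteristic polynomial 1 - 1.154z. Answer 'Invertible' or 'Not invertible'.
\text{Not invertible}

The MA(q) characteristic polynomial is P(z) = 1 - 1.154z.
Invertibility requires all roots to lie outside the unit circle, i.e. |z| > 1 for every root.
This is linear in z: 1 + (-1.154) z = 0  =>  z = -1/(-1.154) = 0.866551,  |z| = 0.866551.
Moduli of all roots: 0.8666.
All moduli strictly greater than 1? No.
Verdict: Not invertible.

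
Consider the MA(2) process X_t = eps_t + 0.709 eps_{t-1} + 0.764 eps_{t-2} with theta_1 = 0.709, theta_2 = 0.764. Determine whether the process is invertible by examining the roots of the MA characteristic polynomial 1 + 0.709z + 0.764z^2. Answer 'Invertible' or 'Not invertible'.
\text{Invertible}

The MA(q) characteristic polynomial is P(z) = 1 + 0.709z + 0.764z^2.
Invertibility requires all roots to lie outside the unit circle, i.e. |z| > 1 for every root.
Set 1 + (0.709) z + (0.764) z^2 = 0, i.e. a z^2 + b z + c = 0 with a = 0.764, b = 0.709, c = 1.
Discriminant D = b^2 - 4ac = (0.709)^2 - 4*(0.764)*1 = 0.502681 - (3.056) = -2.553319.
D < 0, so the roots are the complex-conjugate pair z = (-b +/- i sqrt(-D)) / (2a) = -0.464 +/- 1.0458i.
For a conjugate pair |z|^2 = z * conj(z) = (product of roots) = c/a = 1/(0.764) = 1.308901, so |z| = sqrt(1.308901) = 1.1441 for both roots.
Moduli of all roots: 1.1441, 1.1441.
All moduli strictly greater than 1? Yes.
Verdict: Invertible.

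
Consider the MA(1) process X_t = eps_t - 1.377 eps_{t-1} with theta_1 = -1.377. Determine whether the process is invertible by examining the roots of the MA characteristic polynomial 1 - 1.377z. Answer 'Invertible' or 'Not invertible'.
\text{Not invertible}

The MA(q) characteristic polynomial is P(z) = 1 - 1.377z.
Invertibility requires all roots to lie outside the unit circle, i.e. |z| > 1 for every root.
This is linear in z: 1 + (-1.377) z = 0  =>  z = -1/(-1.377) = 0.726216,  |z| = 0.726216.
Moduli of all roots: 0.7262.
All moduli strictly greater than 1? No.
Verdict: Not invertible.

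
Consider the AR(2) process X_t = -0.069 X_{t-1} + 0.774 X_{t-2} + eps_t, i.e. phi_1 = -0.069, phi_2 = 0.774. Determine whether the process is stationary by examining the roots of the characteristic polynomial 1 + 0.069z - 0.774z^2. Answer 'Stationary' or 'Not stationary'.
\text{Stationary}

The AR(p) characteristic polynomial is P(z) = 1 + 0.069z - 0.774z^2.
Stationarity requires all roots to lie outside the unit circle, i.e. |z| > 1 for every root.
Set 1 + (0.069) z + (-0.774) z^2 = 0, i.e. a z^2 + b z + c = 0 with a = -0.774, b = 0.069, c = 1.
Discriminant D = b^2 - 4ac = (0.069)^2 - 4*(-0.774)*1 = 0.004761 - (-3.096) = 3.100761.
D >= 0, so the roots are real: z = (-b +/- sqrt(D)) / (2a) = (-0.069 +/- 1.760898) / (-1.548).
  z_1 = (-0.069 + 1.760898) / (-1.548) = -1.093,   |z_1| = 1.093.
  z_2 = (-0.069 - 1.760898) / (-1.548) = 1.1821,   |z_2| = 1.1821.
Moduli of all roots: 1.0930, 1.1821.
All moduli strictly greater than 1? Yes.
Verdict: Stationary.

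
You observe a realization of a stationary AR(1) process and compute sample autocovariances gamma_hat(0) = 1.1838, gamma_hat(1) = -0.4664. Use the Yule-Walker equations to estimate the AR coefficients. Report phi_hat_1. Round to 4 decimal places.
\hat\phi_{1} = -0.3940

The Yule-Walker equations for an AR(p) process read, in matrix form,
  Gamma_p phi = r_p,   with   (Gamma_p)_{ij} = gamma(|i - j|),
                       (r_p)_i = gamma(i),   i,j = 1..p.
Substitute the sample gammas (Toeplitz matrix and right-hand side of size 1):
  Gamma_p = [[1.1838]]
  r_p     = [-0.4664]
With p = 1 this is the single equation gamma(0) phi_1 = gamma(1):
  phi_hat_1 = gamma(1) / gamma(0) = -0.4664 / 1.1838 = -0.3940.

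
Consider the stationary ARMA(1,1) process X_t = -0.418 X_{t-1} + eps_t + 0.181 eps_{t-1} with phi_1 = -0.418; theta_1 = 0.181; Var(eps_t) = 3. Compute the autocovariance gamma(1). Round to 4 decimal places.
\gamma(1) = -0.7963

Multiply the model equation by X_{t-k} and take expectations. With theta_0 = psi_0 = 1 and psi_j the MA(infinity) weights, this gives
  gamma(k) - sum_i phi_i gamma(k-i) = c_k,
  c_k = sigma^2 * sum_{j=k..q} theta_j psi_{j-k}   (c_k = 0 for k > q),
using gamma(-m) = gamma(m).
psi-weights needed (psi_j = theta_j + sum_i phi_i psi_{j-i}):
  psi_1 = theta_1 + phi_1 = 0.181 + (-0.418) = -0.237
Right-hand sides:
  c_0 = sigma^2 (1 + theta_1 psi_1) = 3 * (1 + (0.181)(-0.237)) = 3 * 0.957103 = 2.871309
  c_1 = sigma^2 theta_1 = 3 * (0.181) = 0.543
  c_2 = 0
Equations for k = 0 and k = 1 (AR order 1):
  gamma(0) = phi_1 gamma(1) + c_0
  gamma(1) = phi_1 gamma(0) + c_1
Substituting the second into the first: gamma(0) (1 - phi_1^2) = c_0 + phi_1 c_1, so
  gamma(0) = (c_0 + phi_1 c_1) / (1 - phi_1^2) = (2.871309 + (-0.418)(0.543)) / (1 - (-0.418)^2) = 2.644335 / 0.825276 = 3.204183.
  gamma(1) = phi_1 gamma(0) + c_1 = (-0.418)(3.204183) + (0.543) = -0.796348.
Therefore gamma(1) = -0.7963 (to 4 decimal places).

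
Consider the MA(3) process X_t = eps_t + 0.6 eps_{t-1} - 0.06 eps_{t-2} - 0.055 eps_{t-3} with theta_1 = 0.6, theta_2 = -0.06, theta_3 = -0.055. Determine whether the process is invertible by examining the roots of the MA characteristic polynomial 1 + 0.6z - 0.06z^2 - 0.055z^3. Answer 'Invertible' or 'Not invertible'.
\text{Invertible}

The MA(q) characteristic polynomial is P(z) = 1 + 0.6z - 0.06z^2 - 0.055z^3.
Invertibility requires all roots to lie outside the unit circle, i.e. |z| > 1 for every root.
Degree 3: look for a simple real root z0 first, then factor out (1 - z/z0) and solve the remaining quadratic.
Testing z0 = -2: P(-2) = 1 + (0.6)(-2) + (-0.06)(-2)^2 + (-0.055)(-2)^3
  = 1 + (-1.2) + (-0.24) + (0.44) = 0.  So z_0 = -2 is a root, |z_0| = 2.
Divide out the factor (1 + 0.5 z) = (1 - z/z0) (since 1/z0 = -0.5):
  P(z) = (1 + 0.5 z)(1 + (0.1) z + (-0.11) z^2)
  [check: z-coef 0.1 - (-0.5) = 0.6; z^2-coef -0.11 - (-0.5)(0.1) = -0.06; z^3-coef -(-0.5)(-0.11) = -0.055.]
Remaining roots from the quadratic factor 1 + (0.1) z + (-0.11) z^2:
  Set 1 + (0.1) z + (-0.11) z^2 = 0, i.e. a z^2 + b z + c = 0 with a = -0.11, b = 0.1, c = 1.
  Discriminant D = b^2 - 4ac = (0.1)^2 - 4*(-0.11)*1 = 0.01 - (-0.44) = 0.45.
  D >= 0, so the roots are real: z = (-b +/- sqrt(D)) / (2a) = (-0.1 +/- 0.67082) / (-0.22).
    z_1 = (-0.1 + 0.67082) / (-0.22) = -2.5946,   |z_1| = 2.5946.
    z_2 = (-0.1 - 0.67082) / (-0.22) = 3.5037,   |z_2| = 3.5037.
Moduli of all roots: 2.0000, 2.5946, 3.5037.
All moduli strictly greater than 1? Yes.
Verdict: Invertible.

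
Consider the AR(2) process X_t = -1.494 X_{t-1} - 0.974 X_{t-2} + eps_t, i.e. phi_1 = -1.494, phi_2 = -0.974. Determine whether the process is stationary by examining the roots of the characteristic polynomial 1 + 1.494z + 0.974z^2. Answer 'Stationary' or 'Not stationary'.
\text{Stationary}

The AR(p) characteristic polynomial is P(z) = 1 + 1.494z + 0.974z^2.
Stationarity requires all roots to lie outside the unit circle, i.e. |z| > 1 for every root.
Set 1 + (1.494) z + (0.974) z^2 = 0, i.e. a z^2 + b z + c = 0 with a = 0.974, b = 1.494, c = 1.
Discriminant D = b^2 - 4ac = (1.494)^2 - 4*(0.974)*1 = 2.232036 - (3.896) = -1.663964.
D < 0, so the roots are the complex-conjugate pair z = (-b +/- i sqrt(-D)) / (2a) = -0.7669 +/- 0.6622i.
For a conjugate pair |z|^2 = z * conj(z) = (product of roots) = c/a = 1/(0.974) = 1.026694, so |z| = sqrt(1.026694) = 1.0133 for both roots.
Moduli of all roots: 1.0133, 1.0133.
All moduli strictly greater than 1? Yes.
Verdict: Stationary.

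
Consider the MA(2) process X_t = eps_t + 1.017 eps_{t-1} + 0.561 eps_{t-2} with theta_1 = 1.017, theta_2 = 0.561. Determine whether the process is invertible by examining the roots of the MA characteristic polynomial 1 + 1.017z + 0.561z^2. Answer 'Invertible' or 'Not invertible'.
\text{Invertible}

The MA(q) characteristic polynomial is P(z) = 1 + 1.017z + 0.561z^2.
Invertibility requires all roots to lie outside the unit circle, i.e. |z| > 1 for every root.
Set 1 + (1.017) z + (0.561) z^2 = 0, i.e. a z^2 + b z + c = 0 with a = 0.561, b = 1.017, c = 1.
Discriminant D = b^2 - 4ac = (1.017)^2 - 4*(0.561)*1 = 1.034289 - (2.244) = -1.209711.
D < 0, so the roots are the complex-conjugate pair z = (-b +/- i sqrt(-D)) / (2a) = -0.9064 +/- 0.9803i.
For a conjugate pair |z|^2 = z * conj(z) = (product of roots) = c/a = 1/(0.561) = 1.782531, so |z| = sqrt(1.782531) = 1.3351 for both roots.
Moduli of all roots: 1.3351, 1.3351.
All moduli strictly greater than 1? Yes.
Verdict: Invertible.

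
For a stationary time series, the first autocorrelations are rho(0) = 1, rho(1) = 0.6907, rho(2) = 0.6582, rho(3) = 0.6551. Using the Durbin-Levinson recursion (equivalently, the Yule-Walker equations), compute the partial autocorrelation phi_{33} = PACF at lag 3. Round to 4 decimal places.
\phi_{33} = 0.2580

The PACF at lag k is phi_{kk}, the last component of the solution
to the Yule-Walker system G_k phi = r_k where
  (G_k)_{ij} = rho(|i - j|), (r_k)_i = rho(i), i,j = 1..k.
Equivalently, Durbin-Levinson gives phi_{kk} iteratively:
  phi_{11} = rho(1)
  phi_{kk} = [rho(k) - sum_{j=1..k-1} phi_{k-1,j} rho(k-j)]
            / [1 - sum_{j=1..k-1} phi_{k-1,j} rho(j)],
  phi_{k,j} = phi_{k-1,j} - phi_{kk} phi_{k-1,k-j},  j = 1..k-1.
Step k = 1:
  phi_11 = rho(1) = 0.6907.
Step k = 2:
  phi_22 = [rho(2) - phi_11 rho(1)] / [1 - phi_11 rho(1)] = [0.6582 - (0.6907)(0.6907)] / [1 - (0.6907)(0.6907)]
         = 0.18113351 / 0.52293351 = 0.34638.
  Update: phi_21 = phi_11 - phi_22 phi_11 = 0.6907 - (0.34638)(0.6907) = 0.451456.
Step k = 3:
  phi_33 = [rho(3) - phi_21 rho(2) - phi_22 rho(1)] / [1 - phi_21 rho(1) - phi_22 rho(2)]
    numerator   = 0.6551 - (0.451456)(0.6582) - (0.34638)(0.6907) = 0.11870752
    denominator = 1 - (0.451456)(0.6907) - (0.34638)(0.6582) = 0.46019255
  phi_33 = 0.11870752 / 0.46019255 = 0.258.
Therefore phi_{33} = 0.2580.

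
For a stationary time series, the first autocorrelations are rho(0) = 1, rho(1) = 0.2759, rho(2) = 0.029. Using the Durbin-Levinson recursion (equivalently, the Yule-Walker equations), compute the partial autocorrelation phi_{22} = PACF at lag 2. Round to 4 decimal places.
\phi_{22} = -0.0510

The PACF at lag k is phi_{kk}, the last component of the solution
to the Yule-Walker system G_k phi = r_k where
  (G_k)_{ij} = rho(|i - j|), (r_k)_i = rho(i), i,j = 1..k.
Equivalently, Durbin-Levinson gives phi_{kk} iteratively:
  phi_{11} = rho(1)
  phi_{kk} = [rho(k) - sum_{j=1..k-1} phi_{k-1,j} rho(k-j)]
            / [1 - sum_{j=1..k-1} phi_{k-1,j} rho(j)],
  phi_{k,j} = phi_{k-1,j} - phi_{kk} phi_{k-1,k-j},  j = 1..k-1.
Step k = 1:
  phi_11 = rho(1) = 0.2759.
Step k = 2:
  phi_22 = [rho(2) - phi_11 rho(1)] / [1 - phi_11 rho(1)] = [0.029 - (0.2759)(0.2759)] / [1 - (0.2759)(0.2759)]
         = -0.04712081 / 0.92387919 = -0.051.
Therefore phi_{22} = -0.0510.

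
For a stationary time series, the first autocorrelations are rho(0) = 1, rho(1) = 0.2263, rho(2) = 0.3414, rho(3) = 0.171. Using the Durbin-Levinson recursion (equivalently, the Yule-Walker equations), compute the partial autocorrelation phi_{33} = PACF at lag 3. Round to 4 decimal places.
\phi_{33} = 0.0560

The PACF at lag k is phi_{kk}, the last component of the solution
to the Yule-Walker system G_k phi = r_k where
  (G_k)_{ij} = rho(|i - j|), (r_k)_i = rho(i), i,j = 1..k.
Equivalently, Durbin-Levinson gives phi_{kk} iteratively:
  phi_{11} = rho(1)
  phi_{kk} = [rho(k) - sum_{j=1..k-1} phi_{k-1,j} rho(k-j)]
            / [1 - sum_{j=1..k-1} phi_{k-1,j} rho(j)],
  phi_{k,j} = phi_{k-1,j} - phi_{kk} phi_{k-1,k-j},  j = 1..k-1.
Step k = 1:
  phi_11 = rho(1) = 0.2263.
Step k = 2:
  phi_22 = [rho(2) - phi_11 rho(1)] / [1 - phi_11 rho(1)] = [0.3414 - (0.2263)(0.2263)] / [1 - (0.2263)(0.2263)]
         = 0.29018831 / 0.94878831 = 0.305851.
  Update: phi_21 = phi_11 - phi_22 phi_11 = 0.2263 - (0.305851)(0.2263) = 0.157086.
Step k = 3:
  phi_33 = [rho(3) - phi_21 rho(2) - phi_22 rho(1)] / [1 - phi_21 rho(1) - phi_22 rho(2)]
    numerator   = 0.171 - (0.157086)(0.3414) - (0.305851)(0.2263) = 0.04815671
    denominator = 1 - (0.157086)(0.2263) - (0.305851)(0.3414) = 0.86003379
  phi_33 = 0.04815671 / 0.86003379 = 0.056.
Therefore phi_{33} = 0.0560.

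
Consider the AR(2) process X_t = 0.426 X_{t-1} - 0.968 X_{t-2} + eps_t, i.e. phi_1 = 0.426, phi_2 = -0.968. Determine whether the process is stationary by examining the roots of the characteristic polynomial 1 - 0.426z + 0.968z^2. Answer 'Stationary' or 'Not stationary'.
\text{Stationary}

The AR(p) characteristic polynomial is P(z) = 1 - 0.426z + 0.968z^2.
Stationarity requires all roots to lie outside the unit circle, i.e. |z| > 1 for every root.
Set 1 + (-0.426) z + (0.968) z^2 = 0, i.e. a z^2 + b z + c = 0 with a = 0.968, b = -0.426, c = 1.
Discriminant D = b^2 - 4ac = (-0.426)^2 - 4*(0.968)*1 = 0.181476 - (3.872) = -3.690524.
D < 0, so the roots are the complex-conjugate pair z = (-b +/- i sqrt(-D)) / (2a) = 0.22 +/- 0.9923i.
For a conjugate pair |z|^2 = z * conj(z) = (product of roots) = c/a = 1/(0.968) = 1.033058, so |z| = sqrt(1.033058) = 1.0164 for both roots.
Moduli of all roots: 1.0164, 1.0164.
All moduli strictly greater than 1? Yes.
Verdict: Stationary.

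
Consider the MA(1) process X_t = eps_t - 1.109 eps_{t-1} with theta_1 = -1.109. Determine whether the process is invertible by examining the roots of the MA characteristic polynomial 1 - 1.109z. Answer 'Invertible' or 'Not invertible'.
\text{Not invertible}

The MA(q) characteristic polynomial is P(z) = 1 - 1.109z.
Invertibility requires all roots to lie outside the unit circle, i.e. |z| > 1 for every root.
This is linear in z: 1 + (-1.109) z = 0  =>  z = -1/(-1.109) = 0.901713,  |z| = 0.901713.
Moduli of all roots: 0.9017.
All moduli strictly greater than 1? No.
Verdict: Not invertible.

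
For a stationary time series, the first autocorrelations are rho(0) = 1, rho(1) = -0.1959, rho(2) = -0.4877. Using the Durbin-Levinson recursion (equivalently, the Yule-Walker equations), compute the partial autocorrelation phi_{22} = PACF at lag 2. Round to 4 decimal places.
\phi_{22} = -0.5471

The PACF at lag k is phi_{kk}, the last component of the solution
to the Yule-Walker system G_k phi = r_k where
  (G_k)_{ij} = rho(|i - j|), (r_k)_i = rho(i), i,j = 1..k.
Equivalently, Durbin-Levinson gives phi_{kk} iteratively:
  phi_{11} = rho(1)
  phi_{kk} = [rho(k) - sum_{j=1..k-1} phi_{k-1,j} rho(k-j)]
            / [1 - sum_{j=1..k-1} phi_{k-1,j} rho(j)],
  phi_{k,j} = phi_{k-1,j} - phi_{kk} phi_{k-1,k-j},  j = 1..k-1.
Step k = 1:
  phi_11 = rho(1) = -0.1959.
Step k = 2:
  phi_22 = [rho(2) - phi_11 rho(1)] / [1 - phi_11 rho(1)] = [-0.4877 - (-0.1959)(-0.1959)] / [1 - (-0.1959)(-0.1959)]
         = -0.52607681 / 0.96162319 = -0.5471.
Therefore phi_{22} = -0.5471.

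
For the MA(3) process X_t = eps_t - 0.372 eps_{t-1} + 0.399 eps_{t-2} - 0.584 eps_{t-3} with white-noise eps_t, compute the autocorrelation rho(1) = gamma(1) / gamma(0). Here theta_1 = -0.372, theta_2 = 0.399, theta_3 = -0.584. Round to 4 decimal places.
\rho(1) = -0.4598

For an MA(q) process with theta_0 = 1, the autocovariance is
  gamma(k) = sigma^2 * sum_{i=0..q-k} theta_i * theta_{i+k},
and rho(k) = gamma(k) / gamma(0). Sigma^2 cancels.
  numerator   = (1)*(-0.372) + (-0.372)*(0.399) + (0.399)*(-0.584) = -0.753444.
  denominator = (1)^2 + (-0.372)^2 + (0.399)^2 + (-0.584)^2 = 1.638641.
  rho(1) = -0.753444 / 1.638641 = -0.4598.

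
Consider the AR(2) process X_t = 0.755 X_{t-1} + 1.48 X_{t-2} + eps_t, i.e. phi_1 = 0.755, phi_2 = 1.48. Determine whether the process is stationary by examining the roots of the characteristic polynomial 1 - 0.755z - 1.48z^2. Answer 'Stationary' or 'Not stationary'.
\text{Not stationary}

The AR(p) characteristic polynomial is P(z) = 1 - 0.755z - 1.48z^2.
Stationarity requires all roots to lie outside the unit circle, i.e. |z| > 1 for every root.
Set 1 + (-0.755) z + (-1.48) z^2 = 0, i.e. a z^2 + b z + c = 0 with a = -1.48, b = -0.755, c = 1.
Discriminant D = b^2 - 4ac = (-0.755)^2 - 4*(-1.48)*1 = 0.570025 - (-5.92) = 6.490025.
D >= 0, so the roots are real: z = (-b +/- sqrt(D)) / (2a) = (0.755 +/- 2.547553) / (-2.96).
  z_1 = (0.755 + 2.547553) / (-2.96) = -1.1157,   |z_1| = 1.1157.
  z_2 = (0.755 - 2.547553) / (-2.96) = 0.6056,   |z_2| = 0.6056.
Moduli of all roots: 1.1157, 0.6056.
All moduli strictly greater than 1? No.
Verdict: Not stationary.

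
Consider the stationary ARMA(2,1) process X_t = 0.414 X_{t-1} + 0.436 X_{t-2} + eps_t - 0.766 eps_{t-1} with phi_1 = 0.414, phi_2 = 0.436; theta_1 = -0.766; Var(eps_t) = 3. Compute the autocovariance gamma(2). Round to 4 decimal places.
\gamma(2) = 1.0599

Multiply the model equation by X_{t-k} and take expectations. With theta_0 = psi_0 = 1 and psi_j the MA(infinity) weights, this gives
  gamma(k) - sum_i phi_i gamma(k-i) = c_k,
  c_k = sigma^2 * sum_{j=k..q} theta_j psi_{j-k}   (c_k = 0 for k > q),
using gamma(-m) = gamma(m).
psi-weights needed (psi_j = theta_j + sum_i phi_i psi_{j-i}):
  psi_1 = theta_1 + phi_1 = -0.766 + (0.414) = -0.352
Right-hand sides:
  c_0 = sigma^2 (1 + theta_1 psi_1) = 3 * (1 + (-0.766)(-0.352)) = 3 * 1.269632 = 3.808896
  c_1 = sigma^2 theta_1 = 3 * (-0.766) = -2.298
  c_2 = 0
Equations for k = 0, 1, 2 (AR order 2, c_2 = 0):
  (E0) gamma(0) = phi_1 gamma(1) + phi_2 gamma(2) + c_0
  (E1) gamma(1) = phi_1 gamma(0) + phi_2 gamma(1) + c_1
  (E2) gamma(2) = phi_1 gamma(1) + phi_2 gamma(0)
From (E1): gamma(1) = A gamma(0) + B with
  A = phi_1 / (1 - phi_2) = 0.414 / 0.564 = 0.734043,   B = c_1 / (1 - phi_2) = -2.298 / 0.564 = -4.074468.
Insert (E2) into (E0): gamma(0) (1 - phi_2^2) = phi_1 (1 + phi_2) gamma(1) + c_0.
  phi_1 (1 + phi_2) = (0.414)(1.436) = 0.594504,   1 - phi_2^2 = 0.809904.
Replace gamma(1) by A gamma(0) + B and collect gamma(0):
  gamma(0) [0.809904 - (0.594504)(0.734043)] = (0.594504)(-4.074468) + 3.808896
  gamma(0) * 0.373513 = 1.386608
  gamma(0) = 1.386608 / 0.373513 = 3.712345.
  gamma(1) = A gamma(0) + B = (0.734043)(3.712345) + (-4.074468) = -1.349449.
  gamma(2) = phi_1 gamma(1) + phi_2 gamma(0) = (0.414)(-1.349449) + (0.436)(3.712345) = 1.059911.
Therefore gamma(2) = 1.0599 (to 4 decimal places).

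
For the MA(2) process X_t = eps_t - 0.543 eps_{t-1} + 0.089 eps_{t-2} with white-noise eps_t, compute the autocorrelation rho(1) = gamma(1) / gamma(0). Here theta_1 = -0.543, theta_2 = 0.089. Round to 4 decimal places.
\rho(1) = -0.4539

For an MA(q) process with theta_0 = 1, the autocovariance is
  gamma(k) = sigma^2 * sum_{i=0..q-k} theta_i * theta_{i+k},
and rho(k) = gamma(k) / gamma(0). Sigma^2 cancels.
  numerator   = (1)*(-0.543) + (-0.543)*(0.089) = -0.591327.
  denominator = (1)^2 + (-0.543)^2 + (0.089)^2 = 1.30277.
  rho(1) = -0.591327 / 1.30277 = -0.4539.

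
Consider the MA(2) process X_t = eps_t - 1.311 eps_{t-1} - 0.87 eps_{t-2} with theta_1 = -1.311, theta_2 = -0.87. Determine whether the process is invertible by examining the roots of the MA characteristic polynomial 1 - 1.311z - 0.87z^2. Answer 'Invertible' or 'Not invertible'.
\text{Not invertible}

The MA(q) characteristic polynomial is P(z) = 1 - 1.311z - 0.87z^2.
Invertibility requires all roots to lie outside the unit circle, i.e. |z| > 1 for every root.
Set 1 + (-1.311) z + (-0.87) z^2 = 0, i.e. a z^2 + b z + c = 0 with a = -0.87, b = -1.311, c = 1.
Discriminant D = b^2 - 4ac = (-1.311)^2 - 4*(-0.87)*1 = 1.718721 - (-3.48) = 5.198721.
D >= 0, so the roots are real: z = (-b +/- sqrt(D)) / (2a) = (1.311 +/- 2.28007) / (-1.74).
  z_1 = (1.311 + 2.28007) / (-1.74) = -2.0638,   |z_1| = 2.0638.
  z_2 = (1.311 - 2.28007) / (-1.74) = 0.5569,   |z_2| = 0.5569.
Moduli of all roots: 2.0638, 0.5569.
All moduli strictly greater than 1? No.
Verdict: Not invertible.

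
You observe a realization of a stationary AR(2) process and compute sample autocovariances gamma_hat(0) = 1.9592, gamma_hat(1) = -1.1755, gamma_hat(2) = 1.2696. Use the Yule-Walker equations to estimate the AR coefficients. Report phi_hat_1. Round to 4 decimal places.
\hat\phi_{1} = -0.3300

The Yule-Walker equations for an AR(p) process read, in matrix form,
  Gamma_p phi = r_p,   with   (Gamma_p)_{ij} = gamma(|i - j|),
                       (r_p)_i = gamma(i),   i,j = 1..p.
Substitute the sample gammas (Toeplitz matrix and right-hand side of size 2):
  Gamma_p = [[1.9592, -1.1755], [-1.1755, 1.9592]]
  r_p     = [-1.1755, 1.2696]
Written out:
  1.9592 phi_1 - 1.1755 phi_2 = -1.1755
  -1.1755 phi_1 + 1.9592 phi_2 = 1.2696
Solve by Cramer's rule:
  det = gamma(0)^2 - gamma(1)^2 = (1.9592)^2 - (-1.1755)^2 = 3.83846464 - 1.38180025 = 2.45666439
  phi_hat_1 = [gamma(1) gamma(0) - gamma(1) gamma(2)] / det = [(-1.1755)(1.9592) - (-1.1755)(1.2696)] / 2.45666439 = -0.8106248 / 2.45666439 = -0.33
  phi_hat_2 = [gamma(0) gamma(2) - gamma(1)^2] / det = [(1.9592)(1.2696) - (-1.1755)^2] / 2.45666439 = 1.10560007 / 2.45666439 = 0.45
So phi_hat = [-0.3300, 0.4500].
Therefore phi_hat_1 = -0.3300.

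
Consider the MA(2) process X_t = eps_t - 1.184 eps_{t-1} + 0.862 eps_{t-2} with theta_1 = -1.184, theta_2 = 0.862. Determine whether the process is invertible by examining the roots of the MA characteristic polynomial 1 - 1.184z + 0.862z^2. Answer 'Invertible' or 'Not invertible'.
\text{Invertible}

The MA(q) characteristic polynomial is P(z) = 1 - 1.184z + 0.862z^2.
Invertibility requires all roots to lie outside the unit circle, i.e. |z| > 1 for every root.
Set 1 + (-1.184) z + (0.862) z^2 = 0, i.e. a z^2 + b z + c = 0 with a = 0.862, b = -1.184, c = 1.
Discriminant D = b^2 - 4ac = (-1.184)^2 - 4*(0.862)*1 = 1.401856 - (3.448) = -2.046144.
D < 0, so the roots are the complex-conjugate pair z = (-b +/- i sqrt(-D)) / (2a) = 0.6868 +/- 0.8297i.
For a conjugate pair |z|^2 = z * conj(z) = (product of roots) = c/a = 1/(0.862) = 1.160093, so |z| = sqrt(1.160093) = 1.0771 for both roots.
Moduli of all roots: 1.0771, 1.0771.
All moduli strictly greater than 1? Yes.
Verdict: Invertible.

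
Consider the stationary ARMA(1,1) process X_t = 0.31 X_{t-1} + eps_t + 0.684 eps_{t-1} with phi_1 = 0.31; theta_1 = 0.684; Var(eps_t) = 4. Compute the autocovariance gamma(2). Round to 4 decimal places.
\gamma(2) = 1.6527

Multiply the model equation by X_{t-k} and take expectations. With theta_0 = psi_0 = 1 and psi_j the MA(infinity) weights, this gives
  gamma(k) - sum_i phi_i gamma(k-i) = c_k,
  c_k = sigma^2 * sum_{j=k..q} theta_j psi_{j-k}   (c_k = 0 for k > q),
using gamma(-m) = gamma(m).
psi-weights needed (psi_j = theta_j + sum_i phi_i psi_{j-i}):
  psi_1 = theta_1 + phi_1 = 0.684 + (0.31) = 0.994
Right-hand sides:
  c_0 = sigma^2 (1 + theta_1 psi_1) = 4 * (1 + (0.684)(0.994)) = 4 * 1.679896 = 6.719584
  c_1 = sigma^2 theta_1 = 4 * (0.684) = 2.736
  c_2 = 0
Equations for k = 0 and k = 1 (AR order 1):
  gamma(0) = phi_1 gamma(1) + c_0
  gamma(1) = phi_1 gamma(0) + c_1
Substituting the second into the first: gamma(0) (1 - phi_1^2) = c_0 + phi_1 c_1, so
  gamma(0) = (c_0 + phi_1 c_1) / (1 - phi_1^2) = (6.719584 + (0.31)(2.736)) / (1 - (0.31)^2) = 7.567744 / 0.9039 = 8.372324.
  gamma(1) = phi_1 gamma(0) + c_1 = (0.31)(8.372324) + (2.736) = 5.331421.
For k = 2 (> q): gamma(2) = phi_1 gamma(1) = (0.31)(5.331421) = 1.65274.
Therefore gamma(2) = 1.6527 (to 4 decimal places).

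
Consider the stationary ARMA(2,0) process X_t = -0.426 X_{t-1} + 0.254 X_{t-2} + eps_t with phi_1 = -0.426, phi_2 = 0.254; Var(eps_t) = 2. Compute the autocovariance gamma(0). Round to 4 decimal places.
\gamma(0) = 3.1724

Multiply the model equation by X_{t-k} and take expectations. With theta_0 = psi_0 = 1 and psi_j the MA(infinity) weights, this gives
  gamma(k) - sum_i phi_i gamma(k-i) = c_k,
  c_k = sigma^2 * sum_{j=k..q} theta_j psi_{j-k}   (c_k = 0 for k > q),
using gamma(-m) = gamma(m).
Pure AR (q = 0): c_0 = sigma^2 = 2, c_k = 0 for k >= 1.
Equations for k = 0, 1, 2 (AR order 2, c_2 = 0):
  (E0) gamma(0) = phi_1 gamma(1) + phi_2 gamma(2) + c_0
  (E1) gamma(1) = phi_1 gamma(0) + phi_2 gamma(1) + c_1
  (E2) gamma(2) = phi_1 gamma(1) + phi_2 gamma(0)
From (E1): gamma(1) = A gamma(0) + B with
  A = phi_1 / (1 - phi_2) = -0.426 / 0.746 = -0.571046,   B = c_1 / (1 - phi_2) = 0 / 0.746 = 0.
Insert (E2) into (E0): gamma(0) (1 - phi_2^2) = phi_1 (1 + phi_2) gamma(1) + c_0.
  phi_1 (1 + phi_2) = (-0.426)(1.254) = -0.534204,   1 - phi_2^2 = 0.935484.
Replace gamma(1) by A gamma(0) + B and collect gamma(0):
  gamma(0) [0.935484 - (-0.534204)(-0.571046)] = c_0 = 2
  gamma(0) * 0.630429 = 2
  gamma(0) = 2 / 0.630429 = 3.172442.
Therefore gamma(0) = 3.1724 (to 4 decimal places).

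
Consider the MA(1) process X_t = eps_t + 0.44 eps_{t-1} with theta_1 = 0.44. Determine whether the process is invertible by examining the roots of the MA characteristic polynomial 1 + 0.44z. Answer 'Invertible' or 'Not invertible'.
\text{Invertible}

The MA(q) characteristic polynomial is P(z) = 1 + 0.44z.
Invertibility requires all roots to lie outside the unit circle, i.e. |z| > 1 for every root.
This is linear in z: 1 + (0.44) z = 0  =>  z = -1/(0.44) = -2.272727,  |z| = 2.272727.
Moduli of all roots: 2.2727.
All moduli strictly greater than 1? Yes.
Verdict: Invertible.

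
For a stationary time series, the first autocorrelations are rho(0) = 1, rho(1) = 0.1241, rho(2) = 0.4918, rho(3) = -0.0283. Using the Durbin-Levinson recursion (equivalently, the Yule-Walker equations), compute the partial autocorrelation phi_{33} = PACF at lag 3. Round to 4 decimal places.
\phi_{33} = -0.1589

The PACF at lag k is phi_{kk}, the last component of the solution
to the Yule-Walker system G_k phi = r_k where
  (G_k)_{ij} = rho(|i - j|), (r_k)_i = rho(i), i,j = 1..k.
Equivalently, Durbin-Levinson gives phi_{kk} iteratively:
  phi_{11} = rho(1)
  phi_{kk} = [rho(k) - sum_{j=1..k-1} phi_{k-1,j} rho(k-j)]
            / [1 - sum_{j=1..k-1} phi_{k-1,j} rho(j)],
  phi_{k,j} = phi_{k-1,j} - phi_{kk} phi_{k-1,k-j},  j = 1..k-1.
Step k = 1:
  phi_11 = rho(1) = 0.1241.
Step k = 2:
  phi_22 = [rho(2) - phi_11 rho(1)] / [1 - phi_11 rho(1)] = [0.4918 - (0.1241)(0.1241)] / [1 - (0.1241)(0.1241)]
         = 0.47639919 / 0.98459919 = 0.483851.
  Update: phi_21 = phi_11 - phi_22 phi_11 = 0.1241 - (0.483851)(0.1241) = 0.064054.
Step k = 3:
  phi_33 = [rho(3) - phi_21 rho(2) - phi_22 rho(1)] / [1 - phi_21 rho(1) - phi_22 rho(2)]
    numerator   = -0.0283 - (0.064054)(0.4918) - (0.483851)(0.1241) = -0.1198477
    denominator = 1 - (0.064054)(0.1241) - (0.483851)(0.4918) = 0.75409302
  phi_33 = -0.1198477 / 0.75409302 = -0.1589.
Therefore phi_{33} = -0.1589.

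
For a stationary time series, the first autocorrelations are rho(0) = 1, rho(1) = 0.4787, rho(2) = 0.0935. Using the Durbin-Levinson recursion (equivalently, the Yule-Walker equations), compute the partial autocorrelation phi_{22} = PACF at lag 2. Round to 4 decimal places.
\phi_{22} = -0.1760

The PACF at lag k is phi_{kk}, the last component of the solution
to the Yule-Walker system G_k phi = r_k where
  (G_k)_{ij} = rho(|i - j|), (r_k)_i = rho(i), i,j = 1..k.
Equivalently, Durbin-Levinson gives phi_{kk} iteratively:
  phi_{11} = rho(1)
  phi_{kk} = [rho(k) - sum_{j=1..k-1} phi_{k-1,j} rho(k-j)]
            / [1 - sum_{j=1..k-1} phi_{k-1,j} rho(j)],
  phi_{k,j} = phi_{k-1,j} - phi_{kk} phi_{k-1,k-j},  j = 1..k-1.
Step k = 1:
  phi_11 = rho(1) = 0.4787.
Step k = 2:
  phi_22 = [rho(2) - phi_11 rho(1)] / [1 - phi_11 rho(1)] = [0.0935 - (0.4787)(0.4787)] / [1 - (0.4787)(0.4787)]
         = -0.13565369 / 0.77084631 = -0.176.
Therefore phi_{22} = -0.1760.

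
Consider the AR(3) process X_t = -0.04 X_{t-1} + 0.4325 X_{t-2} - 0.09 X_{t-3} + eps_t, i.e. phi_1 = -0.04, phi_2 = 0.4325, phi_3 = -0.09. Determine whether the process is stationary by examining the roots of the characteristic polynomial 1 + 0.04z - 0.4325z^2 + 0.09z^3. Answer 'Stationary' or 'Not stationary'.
\text{Stationary}

The AR(p) characteristic polynomial is P(z) = 1 + 0.04z - 0.4325z^2 + 0.09z^3.
Stationarity requires all roots to lie outside the unit circle, i.e. |z| > 1 for every root.
Degree 3: look for a simple real root z0 first, then factor out (1 - z/z0) and solve the remaining quadratic.
Testing z0 = 4: P(4) = 1 + (0.04)(4) + (-0.4325)(4)^2 + (0.09)(4)^3
  = 1 + (0.16) + (-6.92) + (5.76) = 0.  So z_0 = 4 is a root, |z_0| = 4.
Divide out the factor (1 - 0.25 z) = (1 - z/z0) (since 1/z0 = 0.25):
  P(z) = (1 - 0.25 z)(1 + (0.29) z + (-0.36) z^2)
  [check: z-coef 0.29 - (0.25) = 0.04; z^2-coef -0.36 - (0.25)(0.29) = -0.4325; z^3-coef -(0.25)(-0.36) = 0.09.]
Remaining roots from the quadratic factor 1 + (0.29) z + (-0.36) z^2:
  Set 1 + (0.29) z + (-0.36) z^2 = 0, i.e. a z^2 + b z + c = 0 with a = -0.36, b = 0.29, c = 1.
  Discriminant D = b^2 - 4ac = (0.29)^2 - 4*(-0.36)*1 = 0.0841 - (-1.44) = 1.5241.
  D >= 0, so the roots are real: z = (-b +/- sqrt(D)) / (2a) = (-0.29 +/- 1.234544) / (-0.72).
    z_1 = (-0.29 + 1.234544) / (-0.72) = -1.3119,   |z_1| = 1.3119.
    z_2 = (-0.29 - 1.234544) / (-0.72) = 2.1174,   |z_2| = 2.1174.
Moduli of all roots: 4.0000, 1.3119, 2.1174.
All moduli strictly greater than 1? Yes.
Verdict: Stationary.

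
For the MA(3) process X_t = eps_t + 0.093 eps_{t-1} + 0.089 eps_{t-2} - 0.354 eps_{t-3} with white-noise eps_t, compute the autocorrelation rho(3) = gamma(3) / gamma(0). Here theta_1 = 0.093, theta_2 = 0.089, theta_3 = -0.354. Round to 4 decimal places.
\rho(3) = -0.3100

For an MA(q) process with theta_0 = 1, the autocovariance is
  gamma(k) = sigma^2 * sum_{i=0..q-k} theta_i * theta_{i+k},
and rho(k) = gamma(k) / gamma(0). Sigma^2 cancels.
  numerator   = (1)*(-0.354) = -0.354.
  denominator = (1)^2 + (0.093)^2 + (0.089)^2 + (-0.354)^2 = 1.141886.
  rho(3) = -0.354 / 1.141886 = -0.3100.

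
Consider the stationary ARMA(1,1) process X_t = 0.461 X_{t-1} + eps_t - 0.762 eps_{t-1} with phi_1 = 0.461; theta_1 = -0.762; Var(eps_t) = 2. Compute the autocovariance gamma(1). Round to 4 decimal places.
\gamma(1) = -0.4959

Multiply the model equation by X_{t-k} and take expectations. With theta_0 = psi_0 = 1 and psi_j the MA(infinity) weights, this gives
  gamma(k) - sum_i phi_i gamma(k-i) = c_k,
  c_k = sigma^2 * sum_{j=k..q} theta_j psi_{j-k}   (c_k = 0 for k > q),
using gamma(-m) = gamma(m).
psi-weights needed (psi_j = theta_j + sum_i phi_i psi_{j-i}):
  psi_1 = theta_1 + phi_1 = -0.762 + (0.461) = -0.301
Right-hand sides:
  c_0 = sigma^2 (1 + theta_1 psi_1) = 2 * (1 + (-0.762)(-0.301)) = 2 * 1.229362 = 2.458724
  c_1 = sigma^2 theta_1 = 2 * (-0.762) = -1.524
  c_2 = 0
Equations for k = 0 and k = 1 (AR order 1):
  gamma(0) = phi_1 gamma(1) + c_0
  gamma(1) = phi_1 gamma(0) + c_1
Substituting the second into the first: gamma(0) (1 - phi_1^2) = c_0 + phi_1 c_1, so
  gamma(0) = (c_0 + phi_1 c_1) / (1 - phi_1^2) = (2.458724 + (0.461)(-1.524)) / (1 - (0.461)^2) = 1.75616 / 0.787479 = 2.230104.
  gamma(1) = phi_1 gamma(0) + c_1 = (0.461)(2.230104) + (-1.524) = -0.495922.
Therefore gamma(1) = -0.4959 (to 4 decimal places).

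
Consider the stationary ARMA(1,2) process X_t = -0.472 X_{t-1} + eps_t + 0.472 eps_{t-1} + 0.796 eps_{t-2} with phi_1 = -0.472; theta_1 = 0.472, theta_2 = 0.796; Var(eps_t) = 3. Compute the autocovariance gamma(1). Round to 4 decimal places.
\gamma(1) = -1.1544

Multiply the model equation by X_{t-k} and take expectations. With theta_0 = psi_0 = 1 and psi_j the MA(infinity) weights, this gives
  gamma(k) - sum_i phi_i gamma(k-i) = c_k,
  c_k = sigma^2 * sum_{j=k..q} theta_j psi_{j-k}   (c_k = 0 for k > q),
using gamma(-m) = gamma(m).
psi-weights needed (psi_j = theta_j + sum_i phi_i psi_{j-i}):
  psi_1 = theta_1 + phi_1 = 0.472 + (-0.472) = 0
  psi_2 = theta_2 + phi_1 psi_1 = 0.796 + (-0.472)(0) = 0.796
Right-hand sides:
  c_0 = sigma^2 (1 + theta_1 psi_1 + theta_2 psi_2) = 3 * (1 + (0.472)(0) + (0.796)(0.796)) = 3 * 1.633616 = 4.900848
  c_1 = sigma^2 (theta_1 + theta_2 psi_1) = 3 * (0.472 + (0.796)(0)) = 1.416
  c_2 = sigma^2 theta_2 = 3 * (0.796) = 2.388
Equations for k = 0 and k = 1 (AR order 1):
  gamma(0) = phi_1 gamma(1) + c_0
  gamma(1) = phi_1 gamma(0) + c_1
Substituting the second into the first: gamma(0) (1 - phi_1^2) = c_0 + phi_1 c_1, so
  gamma(0) = (c_0 + phi_1 c_1) / (1 - phi_1^2) = (4.900848 + (-0.472)(1.416)) / (1 - (-0.472)^2) = 4.232496 / 0.777216 = 5.445714.
  gamma(1) = phi_1 gamma(0) + c_1 = (-0.472)(5.445714) + (1.416) = -1.154377.
Therefore gamma(1) = -1.1544 (to 4 decimal places).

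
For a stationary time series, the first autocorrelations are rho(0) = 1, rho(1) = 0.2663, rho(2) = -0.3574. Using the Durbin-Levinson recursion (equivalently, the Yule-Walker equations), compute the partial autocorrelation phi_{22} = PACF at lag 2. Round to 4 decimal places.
\phi_{22} = -0.4610

The PACF at lag k is phi_{kk}, the last component of the solution
to the Yule-Walker system G_k phi = r_k where
  (G_k)_{ij} = rho(|i - j|), (r_k)_i = rho(i), i,j = 1..k.
Equivalently, Durbin-Levinson gives phi_{kk} iteratively:
  phi_{11} = rho(1)
  phi_{kk} = [rho(k) - sum_{j=1..k-1} phi_{k-1,j} rho(k-j)]
            / [1 - sum_{j=1..k-1} phi_{k-1,j} rho(j)],
  phi_{k,j} = phi_{k-1,j} - phi_{kk} phi_{k-1,k-j},  j = 1..k-1.
Step k = 1:
  phi_11 = rho(1) = 0.2663.
Step k = 2:
  phi_22 = [rho(2) - phi_11 rho(1)] / [1 - phi_11 rho(1)] = [-0.3574 - (0.2663)(0.2663)] / [1 - (0.2663)(0.2663)]
         = -0.42831569 / 0.92908431 = -0.461.
Therefore phi_{22} = -0.4610.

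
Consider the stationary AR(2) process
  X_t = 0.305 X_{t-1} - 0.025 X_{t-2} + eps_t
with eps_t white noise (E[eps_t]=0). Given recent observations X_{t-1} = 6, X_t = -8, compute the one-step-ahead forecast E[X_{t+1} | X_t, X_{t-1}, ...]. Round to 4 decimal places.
E[X_{t+1} \mid \mathcal F_t] = -2.5900

For an AR(p) model X_t = c + sum_i phi_i X_{t-i} + eps_t, the
one-step-ahead conditional mean is
  E[X_{t+1} | X_t, ...] = c + sum_i phi_i X_{t+1-i}.
Substitute known values:
  E[X_{t+1} | ...] = (0.305) * (-8) + (-0.025) * (6)
                   = -2.5900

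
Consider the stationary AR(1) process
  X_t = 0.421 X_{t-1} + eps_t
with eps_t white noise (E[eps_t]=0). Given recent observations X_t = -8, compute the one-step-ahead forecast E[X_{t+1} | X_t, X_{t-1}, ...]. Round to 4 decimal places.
E[X_{t+1} \mid \mathcal F_t] = -3.3680

For an AR(p) model X_t = c + sum_i phi_i X_{t-i} + eps_t, the
one-step-ahead conditional mean is
  E[X_{t+1} | X_t, ...] = c + sum_i phi_i X_{t+1-i}.
Substitute known values:
  E[X_{t+1} | ...] = (0.421) * (-8)
                   = -3.3680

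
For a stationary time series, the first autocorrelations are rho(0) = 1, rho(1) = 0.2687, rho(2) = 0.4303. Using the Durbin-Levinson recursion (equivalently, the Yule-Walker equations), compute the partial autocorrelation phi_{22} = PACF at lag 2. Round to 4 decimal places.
\phi_{22} = 0.3860

The PACF at lag k is phi_{kk}, the last component of the solution
to the Yule-Walker system G_k phi = r_k where
  (G_k)_{ij} = rho(|i - j|), (r_k)_i = rho(i), i,j = 1..k.
Equivalently, Durbin-Levinson gives phi_{kk} iteratively:
  phi_{11} = rho(1)
  phi_{kk} = [rho(k) - sum_{j=1..k-1} phi_{k-1,j} rho(k-j)]
            / [1 - sum_{j=1..k-1} phi_{k-1,j} rho(j)],
  phi_{k,j} = phi_{k-1,j} - phi_{kk} phi_{k-1,k-j},  j = 1..k-1.
Step k = 1:
  phi_11 = rho(1) = 0.2687.
Step k = 2:
  phi_22 = [rho(2) - phi_11 rho(1)] / [1 - phi_11 rho(1)] = [0.4303 - (0.2687)(0.2687)] / [1 - (0.2687)(0.2687)]
         = 0.35810031 / 0.92780031 = 0.386.
Therefore phi_{22} = 0.3860.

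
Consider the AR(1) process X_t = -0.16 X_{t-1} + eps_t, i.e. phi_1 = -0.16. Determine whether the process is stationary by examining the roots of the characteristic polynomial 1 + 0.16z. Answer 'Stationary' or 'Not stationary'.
\text{Stationary}

The AR(p) characteristic polynomial is P(z) = 1 + 0.16z.
Stationarity requires all roots to lie outside the unit circle, i.e. |z| > 1 for every root.
This is linear in z: 1 + (0.16) z = 0  =>  z = -1/(0.16) = -6.25,  |z| = 6.25.
Moduli of all roots: 6.2500.
All moduli strictly greater than 1? Yes.
Verdict: Stationary.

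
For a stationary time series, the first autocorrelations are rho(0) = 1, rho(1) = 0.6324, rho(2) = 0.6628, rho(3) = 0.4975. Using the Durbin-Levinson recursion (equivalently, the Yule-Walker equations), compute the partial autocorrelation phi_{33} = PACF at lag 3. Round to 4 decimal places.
\phi_{33} = -0.0311

The PACF at lag k is phi_{kk}, the last component of the solution
to the Yule-Walker system G_k phi = r_k where
  (G_k)_{ij} = rho(|i - j|), (r_k)_i = rho(i), i,j = 1..k.
Equivalently, Durbin-Levinson gives phi_{kk} iteratively:
  phi_{11} = rho(1)
  phi_{kk} = [rho(k) - sum_{j=1..k-1} phi_{k-1,j} rho(k-j)]
            / [1 - sum_{j=1..k-1} phi_{k-1,j} rho(j)],
  phi_{k,j} = phi_{k-1,j} - phi_{kk} phi_{k-1,k-j},  j = 1..k-1.
Step k = 1:
  phi_11 = rho(1) = 0.6324.
Step k = 2:
  phi_22 = [rho(2) - phi_11 rho(1)] / [1 - phi_11 rho(1)] = [0.6628 - (0.6324)(0.6324)] / [1 - (0.6324)(0.6324)]
         = 0.26287024 / 0.60007024 = 0.438066.
  Update: phi_21 = phi_11 - phi_22 phi_11 = 0.6324 - (0.438066)(0.6324) = 0.355367.
Step k = 3:
  phi_33 = [rho(3) - phi_21 rho(2) - phi_22 rho(1)] / [1 - phi_21 rho(1) - phi_22 rho(2)]
    numerator   = 0.4975 - (0.355367)(0.6628) - (0.438066)(0.6324) = -0.01507018
    denominator = 1 - (0.355367)(0.6324) - (0.438066)(0.6628) = 0.48491578
  phi_33 = -0.01507018 / 0.48491578 = -0.0311.
Therefore phi_{33} = -0.0311.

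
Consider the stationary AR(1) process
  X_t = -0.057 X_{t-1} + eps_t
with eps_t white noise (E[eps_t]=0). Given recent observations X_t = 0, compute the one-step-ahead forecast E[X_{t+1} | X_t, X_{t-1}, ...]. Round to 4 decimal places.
E[X_{t+1} \mid \mathcal F_t] = 0.0000

For an AR(p) model X_t = c + sum_i phi_i X_{t-i} + eps_t, the
one-step-ahead conditional mean is
  E[X_{t+1} | X_t, ...] = c + sum_i phi_i X_{t+1-i}.
Substitute known values:
  E[X_{t+1} | ...] = (-0.057) * (0)
                   = 0.0000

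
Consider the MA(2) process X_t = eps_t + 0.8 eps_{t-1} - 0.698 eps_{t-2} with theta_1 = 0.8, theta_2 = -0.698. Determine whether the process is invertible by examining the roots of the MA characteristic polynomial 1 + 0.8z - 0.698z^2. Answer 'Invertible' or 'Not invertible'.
\text{Not invertible}

The MA(q) characteristic polynomial is P(z) = 1 + 0.8z - 0.698z^2.
Invertibility requires all roots to lie outside the unit circle, i.e. |z| > 1 for every root.
Set 1 + (0.8) z + (-0.698) z^2 = 0, i.e. a z^2 + b z + c = 0 with a = -0.698, b = 0.8, c = 1.
Discriminant D = b^2 - 4ac = (0.8)^2 - 4*(-0.698)*1 = 0.64 - (-2.792) = 3.432.
D >= 0, so the roots are real: z = (-b +/- sqrt(D)) / (2a) = (-0.8 +/- 1.852566) / (-1.396).
  z_1 = (-0.8 + 1.852566) / (-1.396) = -0.754,   |z_1| = 0.754.
  z_2 = (-0.8 - 1.852566) / (-1.396) = 1.9001,   |z_2| = 1.9001.
Moduli of all roots: 0.7540, 1.9001.
All moduli strictly greater than 1? No.
Verdict: Not invertible.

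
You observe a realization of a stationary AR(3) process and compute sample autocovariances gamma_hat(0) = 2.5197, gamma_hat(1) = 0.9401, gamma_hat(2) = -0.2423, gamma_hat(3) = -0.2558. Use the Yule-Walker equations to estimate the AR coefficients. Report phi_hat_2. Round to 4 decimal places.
\hat\phi_{2} = -0.3010

The Yule-Walker equations for an AR(p) process read, in matrix form,
  Gamma_p phi = r_p,   with   (Gamma_p)_{ij} = gamma(|i - j|),
                       (r_p)_i = gamma(i),   i,j = 1..p.
Substitute the sample gammas (Toeplitz matrix and right-hand side of size 3):
  Gamma_p = [[2.5197, 0.9401, -0.2423], [0.9401, 2.5197, 0.9401], [-0.2423, 0.9401, 2.5197]]
  r_p     = [0.9401, -0.2423, -0.2558]
Written out (R1..R3):
  (R1) 2.5197 phi_1 + 0.9401 phi_2 - 0.2423 phi_3 = 0.9401
  (R2) 0.9401 phi_1 + 2.5197 phi_2 + 0.9401 phi_3 = -0.2423
  (R3) -0.2423 phi_1 + 0.9401 phi_2 + 2.5197 phi_3 = -0.2558
Gaussian elimination:
  R2 <- R2 - (0.9401/2.5197) R1 = R2 - (0.3731) R1:  2.168949 phi_2 + 1.030502 phi_3 = -0.593051
  R3 <- R3 - (-0.2423/2.5197) R1 = R3 - (-0.096162) R1:  1.030502 phi_2 + 2.4964 phi_3 = -0.165398
  R3 <- R3 - (1.030502/2.168949) R2 = R3 - (0.475116) R2:  2.006792 phi_3 = 0.11637
Back-substitution:
  phi_hat_3 = 0.11637 / 2.006792 = 0.057988
  phi_hat_2 = (-0.593051 - (1.030502)(0.057988)) / 2.168949 = -0.300979
  phi_hat_1 = (0.9401 - (0.9401)(-0.300979) - (-0.2423)(0.057988)) / 2.5197 = 0.490972
So phi_hat = [0.4910, -0.3010, 0.0580].
Therefore phi_hat_2 = -0.3010.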